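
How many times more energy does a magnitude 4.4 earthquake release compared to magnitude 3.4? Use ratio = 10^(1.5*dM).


M2 - M1 = 4.4 - 3.4 = 1.0
1.5 * 1.0 = 1.5
ratio = 10^1.5 = 31.62

31.62


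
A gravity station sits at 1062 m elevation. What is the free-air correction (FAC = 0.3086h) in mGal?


FAC = 0.3086 * h
= 0.3086 * 1062
= 327.7332 mGal

327.7332


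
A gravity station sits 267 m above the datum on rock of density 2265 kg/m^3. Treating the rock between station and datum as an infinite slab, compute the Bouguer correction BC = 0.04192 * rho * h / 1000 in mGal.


BC = 0.04192 * rho * h / 1000
= 0.04192 * 2265 * 267 / 1000
= 25.3513 mGal

25.3513


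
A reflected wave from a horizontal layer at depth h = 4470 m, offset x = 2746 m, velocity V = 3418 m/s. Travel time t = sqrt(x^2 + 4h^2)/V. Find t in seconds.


x^2 + 4h^2 = 2746^2 + 4*4470^2 = 7540516 + 79923600 = 87464116
sqrt(87464116) = 9352.2252
t = 9352.2252 / 3418 = 2.7362 s

2.7362


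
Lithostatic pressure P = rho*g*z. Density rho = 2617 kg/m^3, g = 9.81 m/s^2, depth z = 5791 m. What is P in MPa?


P = rho * g * z / 1e6
= 2617 * 9.81 * 5791 / 1e6
= 148671011.07 / 1e6
= 148.671 MPa

148.671


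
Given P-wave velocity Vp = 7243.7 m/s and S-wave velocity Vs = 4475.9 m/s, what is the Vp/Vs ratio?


Vp/Vs = 7243.7 / 4475.9
= 1.6184

1.6184


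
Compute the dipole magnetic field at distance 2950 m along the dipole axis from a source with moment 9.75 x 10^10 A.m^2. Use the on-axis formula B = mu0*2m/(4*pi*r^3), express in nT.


m = 9.75 x 10^10 = 97500000000 A.m^2
2m = 195000000000 A.m^2
r^3 = 2950^3 = 25672375000
B = (4pi*10^-7) * 195000000000 / (4*pi * 25672375000) * 1e9
= 245044.22698 / 322608578800.81 * 1e9
= 759.5713 nT

759.5713


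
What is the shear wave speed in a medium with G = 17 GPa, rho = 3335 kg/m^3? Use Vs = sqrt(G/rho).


Convert G to Pa: G = 17e9 Pa
Compute G/rho = 17e9 / 3335 = 5097451.2744
Vs = sqrt(5097451.2744) = 2257.75 m/s

2257.75


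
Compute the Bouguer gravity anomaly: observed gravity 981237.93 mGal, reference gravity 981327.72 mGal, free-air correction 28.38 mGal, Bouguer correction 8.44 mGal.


BA = g_obs - g_ref + FAC - BC
= 981237.93 - 981327.72 + 28.38 - 8.44
= -69.85 mGal

-69.85


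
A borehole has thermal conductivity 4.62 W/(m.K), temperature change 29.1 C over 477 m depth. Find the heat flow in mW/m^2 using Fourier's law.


q = k * dT / dz * 1000
= 4.62 * 29.1 / 477 * 1000
= 0.281849 * 1000
= 281.8491 mW/m^2

281.8491


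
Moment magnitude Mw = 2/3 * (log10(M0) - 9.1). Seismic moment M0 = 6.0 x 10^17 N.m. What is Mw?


log10(M0) = log10(6.0 x 10^17) = 17.7782
Mw = 2/3 * (17.7782 - 9.1)
= 2/3 * 8.6782
= 5.79

5.79


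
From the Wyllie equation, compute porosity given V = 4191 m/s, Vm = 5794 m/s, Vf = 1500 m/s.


1/V - 1/Vm = 1/4191 - 1/5794 = 6.601e-05
1/Vf - 1/Vm = 1/1500 - 1/5794 = 0.00049407
phi = 6.601e-05 / 0.00049407 = 0.1336

0.1336


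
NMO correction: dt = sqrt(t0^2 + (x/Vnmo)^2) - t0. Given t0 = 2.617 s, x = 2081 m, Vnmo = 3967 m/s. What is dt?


x/Vnmo = 2081/3967 = 0.524578
(x/Vnmo)^2 = 0.275182
t0^2 = 6.848689
sqrt(6.848689 + 0.275182) = 2.669058
dt = 2.669058 - 2.617 = 0.052058

0.052058


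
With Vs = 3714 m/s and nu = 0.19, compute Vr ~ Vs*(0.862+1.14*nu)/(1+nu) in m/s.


Numerator factor = 0.862 + 1.14*0.19 = 1.0786
Denominator = 1 + 0.19 = 1.19
Vr = 3714 * 1.0786 / 1.19 = 3366.32 m/s

3366.32


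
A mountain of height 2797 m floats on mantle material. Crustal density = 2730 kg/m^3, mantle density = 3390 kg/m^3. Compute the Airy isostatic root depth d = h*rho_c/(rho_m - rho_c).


rho_m - rho_c = 3390 - 2730 = 660
d = 2797 * 2730 / 660
= 7635810 / 660
= 11569.41 m

11569.41


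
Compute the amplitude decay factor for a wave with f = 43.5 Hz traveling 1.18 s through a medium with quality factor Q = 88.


pi*f*t/Q = pi*43.5*1.18/88 = 1.832477
A/A0 = exp(-1.832477) = 0.160017

0.160017


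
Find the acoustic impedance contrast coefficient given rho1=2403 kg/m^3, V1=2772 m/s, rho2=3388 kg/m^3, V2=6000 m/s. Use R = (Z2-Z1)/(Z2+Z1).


Z1 = 2403 * 2772 = 6661116
Z2 = 3388 * 6000 = 20328000
R = (20328000 - 6661116) / (20328000 + 6661116) = 13666884 / 26989116 = 0.5064

0.5064


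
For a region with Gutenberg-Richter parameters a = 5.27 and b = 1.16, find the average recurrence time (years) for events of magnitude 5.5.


log10(N) = 5.27 - 1.16*5.5 = -1.11
N = 10^-1.11 = 0.077625
T = 1/N = 1/0.077625 = 12.8825 years

12.8825


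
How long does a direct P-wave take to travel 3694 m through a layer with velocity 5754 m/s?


t = x / V
= 3694 / 5754
= 0.642 s

0.642


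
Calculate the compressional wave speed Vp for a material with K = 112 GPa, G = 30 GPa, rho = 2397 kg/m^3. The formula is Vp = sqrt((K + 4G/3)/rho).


First compute the effective modulus:
K + 4G/3 = 112e9 + 4*30e9/3 = 152000000000.0 Pa
Then divide by density:
152000000000.0 / 2397 = 63412599.0822 Pa/(kg/m^3)
Take the square root:
Vp = sqrt(63412599.0822) = 7963.2 m/s

7963.2


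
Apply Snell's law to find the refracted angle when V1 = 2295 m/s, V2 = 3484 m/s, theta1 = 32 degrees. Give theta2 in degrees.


sin(theta1) = sin(32 deg) = 0.529919
sin(theta2) = V2/V1 * sin(theta1) = 3484/2295 * 0.529919 = 0.804461
theta2 = arcsin(0.804461) = 53.5583 degrees

53.5583


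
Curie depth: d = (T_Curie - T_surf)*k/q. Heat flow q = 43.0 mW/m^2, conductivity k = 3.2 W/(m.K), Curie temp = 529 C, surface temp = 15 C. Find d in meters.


T_Curie - T_surf = 529 - 15 = 514 C
Convert q to W/m^2: 43.0 mW/m^2 = 0.043 W/m^2
d = 514 * 3.2 / 0.043 = 38251.16 m

38251.16


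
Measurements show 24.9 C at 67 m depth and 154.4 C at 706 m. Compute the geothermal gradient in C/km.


dT = 154.4 - 24.9 = 129.5 C
dz = 706 - 67 = 639 m
gradient = dT/dz * 1000 = 129.5/639 * 1000 = 202.6604 C/km

202.6604


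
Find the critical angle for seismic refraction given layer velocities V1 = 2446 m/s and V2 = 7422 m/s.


V1/V2 = 2446/7422 = 0.329561
theta_c = arcsin(0.329561) = 19.2421 degrees

19.2421


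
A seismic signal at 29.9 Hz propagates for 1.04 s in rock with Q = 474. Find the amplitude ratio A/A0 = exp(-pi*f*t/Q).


pi*f*t/Q = pi*29.9*1.04/474 = 0.206099
A/A0 = exp(-0.206099) = 0.813752

0.813752


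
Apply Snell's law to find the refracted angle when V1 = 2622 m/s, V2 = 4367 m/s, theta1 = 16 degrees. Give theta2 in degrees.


sin(theta1) = sin(16 deg) = 0.275637
sin(theta2) = V2/V1 * sin(theta1) = 4367/2622 * 0.275637 = 0.45908
theta2 = arcsin(0.45908) = 27.3278 degrees

27.3278


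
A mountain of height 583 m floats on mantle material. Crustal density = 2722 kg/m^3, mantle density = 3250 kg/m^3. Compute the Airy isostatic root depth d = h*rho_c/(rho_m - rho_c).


rho_m - rho_c = 3250 - 2722 = 528
d = 583 * 2722 / 528
= 1586926 / 528
= 3005.54 m

3005.54


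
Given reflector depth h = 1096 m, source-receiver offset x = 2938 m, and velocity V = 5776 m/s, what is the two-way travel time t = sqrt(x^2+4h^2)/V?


x^2 + 4h^2 = 2938^2 + 4*1096^2 = 8631844 + 4804864 = 13436708
sqrt(13436708) = 3665.6115
t = 3665.6115 / 5776 = 0.6346 s

0.6346


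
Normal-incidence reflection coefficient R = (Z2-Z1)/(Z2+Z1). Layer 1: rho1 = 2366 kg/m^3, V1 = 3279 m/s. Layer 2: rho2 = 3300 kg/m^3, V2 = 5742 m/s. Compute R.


Z1 = 2366 * 3279 = 7758114
Z2 = 3300 * 5742 = 18948600
R = (18948600 - 7758114) / (18948600 + 7758114) = 11190486 / 26706714 = 0.419

0.419


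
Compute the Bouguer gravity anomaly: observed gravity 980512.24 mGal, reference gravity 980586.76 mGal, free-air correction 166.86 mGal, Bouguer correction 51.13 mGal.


BA = g_obs - g_ref + FAC - BC
= 980512.24 - 980586.76 + 166.86 - 51.13
= 41.21 mGal

41.21


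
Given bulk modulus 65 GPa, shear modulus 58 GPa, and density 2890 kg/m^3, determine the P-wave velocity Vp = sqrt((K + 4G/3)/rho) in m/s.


First compute the effective modulus:
K + 4G/3 = 65e9 + 4*58e9/3 = 142333333333.33 Pa
Then divide by density:
142333333333.33 / 2890 = 49250288.3506 Pa/(kg/m^3)
Take the square root:
Vp = sqrt(49250288.3506) = 7017.85 m/s

7017.85


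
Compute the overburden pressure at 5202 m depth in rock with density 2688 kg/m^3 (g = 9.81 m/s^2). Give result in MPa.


P = rho * g * z / 1e6
= 2688 * 9.81 * 5202 / 1e6
= 137172994.56 / 1e6
= 137.173 MPa

137.173


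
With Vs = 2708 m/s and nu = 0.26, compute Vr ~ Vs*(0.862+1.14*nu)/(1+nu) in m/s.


Numerator factor = 0.862 + 1.14*0.26 = 1.1584
Denominator = 1 + 0.26 = 1.26
Vr = 2708 * 1.1584 / 1.26 = 2489.64 m/s

2489.64


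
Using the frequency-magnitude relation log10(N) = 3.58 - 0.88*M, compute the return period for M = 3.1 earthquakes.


log10(N) = 3.58 - 0.88*3.1 = 0.852
N = 10^0.852 = 7.112135
T = 1/N = 1/7.112135 = 0.1406 years

0.1406


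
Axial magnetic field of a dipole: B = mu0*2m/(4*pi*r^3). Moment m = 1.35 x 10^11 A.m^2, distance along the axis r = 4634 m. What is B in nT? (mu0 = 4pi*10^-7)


m = 1.35 x 10^11 = 135000000000 A.m^2
2m = 270000000000 A.m^2
r^3 = 4634^3 = 99510312104
B = (4pi*10^-7) * 270000000000 / (4*pi * 99510312104) * 1e9
= 339292.006588 / 1250483461849.42 * 1e9
= 271.3287 nT

271.3287


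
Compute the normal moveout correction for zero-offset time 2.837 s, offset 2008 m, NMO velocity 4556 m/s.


x/Vnmo = 2008/4556 = 0.440737
(x/Vnmo)^2 = 0.19425
t0^2 = 8.048569
sqrt(8.048569 + 0.19425) = 2.871031
dt = 2.871031 - 2.837 = 0.034031

0.034031


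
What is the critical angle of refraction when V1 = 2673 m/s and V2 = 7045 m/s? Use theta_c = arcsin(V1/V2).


V1/V2 = 2673/7045 = 0.379418
theta_c = arcsin(0.379418) = 22.2976 degrees

22.2976


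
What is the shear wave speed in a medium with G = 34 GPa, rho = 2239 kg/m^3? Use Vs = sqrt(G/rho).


Convert G to Pa: G = 34e9 Pa
Compute G/rho = 34e9 / 2239 = 15185350.6029
Vs = sqrt(15185350.6029) = 3896.84 m/s

3896.84


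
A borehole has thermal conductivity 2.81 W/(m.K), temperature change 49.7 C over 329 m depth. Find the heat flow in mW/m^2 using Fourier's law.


q = k * dT / dz * 1000
= 2.81 * 49.7 / 329 * 1000
= 0.424489 * 1000
= 424.4894 mW/m^2

424.4894


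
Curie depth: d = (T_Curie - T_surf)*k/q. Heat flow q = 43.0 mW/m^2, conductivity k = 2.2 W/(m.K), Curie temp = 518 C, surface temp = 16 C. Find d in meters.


T_Curie - T_surf = 518 - 16 = 502 C
Convert q to W/m^2: 43.0 mW/m^2 = 0.043 W/m^2
d = 502 * 2.2 / 0.043 = 25683.72 m

25683.72


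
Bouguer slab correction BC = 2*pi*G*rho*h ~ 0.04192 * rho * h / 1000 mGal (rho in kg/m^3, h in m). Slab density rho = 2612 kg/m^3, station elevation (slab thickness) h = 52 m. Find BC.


BC = 0.04192 * rho * h / 1000
= 0.04192 * 2612 * 52 / 1000
= 5.6937 mGal

5.6937


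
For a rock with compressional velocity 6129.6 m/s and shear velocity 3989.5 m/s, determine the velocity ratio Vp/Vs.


Vp/Vs = 6129.6 / 3989.5
= 1.5364

1.5364


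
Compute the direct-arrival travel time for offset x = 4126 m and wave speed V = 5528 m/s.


t = x / V
= 4126 / 5528
= 0.7464 s

0.7464


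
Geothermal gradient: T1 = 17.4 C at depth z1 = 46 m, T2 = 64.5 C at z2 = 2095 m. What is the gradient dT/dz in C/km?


dT = 64.5 - 17.4 = 47.1 C
dz = 2095 - 46 = 2049 m
gradient = dT/dz * 1000 = 47.1/2049 * 1000 = 22.9868 C/km

22.9868


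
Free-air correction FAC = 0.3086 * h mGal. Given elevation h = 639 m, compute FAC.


FAC = 0.3086 * h
= 0.3086 * 639
= 197.1954 mGal

197.1954


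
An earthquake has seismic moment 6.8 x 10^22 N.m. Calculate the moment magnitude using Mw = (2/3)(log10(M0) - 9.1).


log10(M0) = log10(6.8 x 10^22) = 22.8325
Mw = 2/3 * (22.8325 - 9.1)
= 2/3 * 13.7325
= 9.16

9.16


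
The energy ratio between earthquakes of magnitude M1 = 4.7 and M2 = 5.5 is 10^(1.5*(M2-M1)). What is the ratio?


M2 - M1 = 5.5 - 4.7 = 0.8
1.5 * 0.8 = 1.2
ratio = 10^1.2 = 15.85

15.85


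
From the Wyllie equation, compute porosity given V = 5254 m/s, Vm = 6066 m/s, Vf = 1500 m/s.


1/V - 1/Vm = 1/5254 - 1/6066 = 2.548e-05
1/Vf - 1/Vm = 1/1500 - 1/6066 = 0.00050181
phi = 2.548e-05 / 0.00050181 = 0.0508

0.0508


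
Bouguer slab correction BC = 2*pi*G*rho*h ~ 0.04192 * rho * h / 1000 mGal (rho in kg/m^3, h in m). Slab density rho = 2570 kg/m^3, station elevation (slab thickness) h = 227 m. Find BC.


BC = 0.04192 * rho * h / 1000
= 0.04192 * 2570 * 227 / 1000
= 24.4557 mGal

24.4557


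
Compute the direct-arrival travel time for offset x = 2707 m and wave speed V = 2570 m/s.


t = x / V
= 2707 / 2570
= 1.0533 s

1.0533


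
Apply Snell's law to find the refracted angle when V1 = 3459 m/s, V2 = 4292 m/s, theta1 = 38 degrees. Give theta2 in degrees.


sin(theta1) = sin(38 deg) = 0.615661
sin(theta2) = V2/V1 * sin(theta1) = 4292/3459 * 0.615661 = 0.763926
theta2 = arcsin(0.763926) = 49.8115 degrees

49.8115


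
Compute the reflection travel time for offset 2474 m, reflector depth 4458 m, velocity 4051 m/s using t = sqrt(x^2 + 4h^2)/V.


x^2 + 4h^2 = 2474^2 + 4*4458^2 = 6120676 + 79495056 = 85615732
sqrt(85615732) = 9252.877
t = 9252.877 / 4051 = 2.2841 s

2.2841


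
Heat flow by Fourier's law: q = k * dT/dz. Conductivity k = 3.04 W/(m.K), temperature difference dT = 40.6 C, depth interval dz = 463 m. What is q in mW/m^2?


q = k * dT / dz * 1000
= 3.04 * 40.6 / 463 * 1000
= 0.266575 * 1000
= 266.5745 mW/m^2

266.5745


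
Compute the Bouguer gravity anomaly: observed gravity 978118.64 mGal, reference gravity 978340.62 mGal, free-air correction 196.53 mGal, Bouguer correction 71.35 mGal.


BA = g_obs - g_ref + FAC - BC
= 978118.64 - 978340.62 + 196.53 - 71.35
= -96.8 mGal

-96.8


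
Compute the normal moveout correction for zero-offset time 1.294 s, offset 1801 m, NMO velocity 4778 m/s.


x/Vnmo = 1801/4778 = 0.376936
(x/Vnmo)^2 = 0.142081
t0^2 = 1.674436
sqrt(1.674436 + 0.142081) = 1.347782
dt = 1.347782 - 1.294 = 0.053782

0.053782


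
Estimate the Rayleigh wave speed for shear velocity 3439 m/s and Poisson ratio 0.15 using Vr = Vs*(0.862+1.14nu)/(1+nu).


Numerator factor = 0.862 + 1.14*0.15 = 1.033
Denominator = 1 + 0.15 = 1.15
Vr = 3439 * 1.033 / 1.15 = 3089.12 m/s

3089.12


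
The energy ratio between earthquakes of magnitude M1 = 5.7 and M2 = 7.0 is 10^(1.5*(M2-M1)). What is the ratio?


M2 - M1 = 7.0 - 5.7 = 1.3
1.5 * 1.3 = 1.95
ratio = 10^1.95 = 89.13

89.13


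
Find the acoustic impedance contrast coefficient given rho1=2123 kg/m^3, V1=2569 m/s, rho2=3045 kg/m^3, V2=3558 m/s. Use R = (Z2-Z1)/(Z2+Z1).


Z1 = 2123 * 2569 = 5453987
Z2 = 3045 * 3558 = 10834110
R = (10834110 - 5453987) / (10834110 + 5453987) = 5380123 / 16288097 = 0.3303

0.3303


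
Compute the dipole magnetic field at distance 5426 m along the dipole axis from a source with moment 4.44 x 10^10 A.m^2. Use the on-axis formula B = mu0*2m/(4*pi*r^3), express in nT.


m = 4.44 x 10^10 = 44400000000 A.m^2
2m = 88800000000 A.m^2
r^3 = 5426^3 = 159749448776
B = (4pi*10^-7) * 88800000000 / (4*pi * 159749448776) * 1e9
= 111589.371056 / 2007470778758.8 * 1e9
= 55.587 nT

55.587


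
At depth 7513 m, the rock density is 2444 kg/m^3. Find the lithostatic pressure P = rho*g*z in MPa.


P = rho * g * z / 1e6
= 2444 * 9.81 * 7513 / 1e6
= 180128983.32 / 1e6
= 180.129 MPa

180.129


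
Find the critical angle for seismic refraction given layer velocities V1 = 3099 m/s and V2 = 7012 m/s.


V1/V2 = 3099/7012 = 0.441957
theta_c = arcsin(0.441957) = 26.2288 degrees

26.2288


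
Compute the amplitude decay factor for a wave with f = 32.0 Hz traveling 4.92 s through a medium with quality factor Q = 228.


pi*f*t/Q = pi*32.0*4.92/228 = 2.169352
A/A0 = exp(-2.169352) = 0.114252

0.114252


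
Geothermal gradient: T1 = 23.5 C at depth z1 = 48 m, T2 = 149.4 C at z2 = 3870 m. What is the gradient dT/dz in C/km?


dT = 149.4 - 23.5 = 125.9 C
dz = 3870 - 48 = 3822 m
gradient = dT/dz * 1000 = 125.9/3822 * 1000 = 32.9409 C/km

32.9409


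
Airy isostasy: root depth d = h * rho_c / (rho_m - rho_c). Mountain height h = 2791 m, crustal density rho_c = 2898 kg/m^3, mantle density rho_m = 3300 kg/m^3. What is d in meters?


rho_m - rho_c = 3300 - 2898 = 402
d = 2791 * 2898 / 402
= 8088318 / 402
= 20120.19 m

20120.19


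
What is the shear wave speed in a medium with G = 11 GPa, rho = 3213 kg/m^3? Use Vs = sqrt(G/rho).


Convert G to Pa: G = 11e9 Pa
Compute G/rho = 11e9 / 3213 = 3423591.6589
Vs = sqrt(3423591.6589) = 1850.3 m/s

1850.3


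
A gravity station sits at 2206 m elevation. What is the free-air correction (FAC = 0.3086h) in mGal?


FAC = 0.3086 * h
= 0.3086 * 2206
= 680.7716 mGal

680.7716


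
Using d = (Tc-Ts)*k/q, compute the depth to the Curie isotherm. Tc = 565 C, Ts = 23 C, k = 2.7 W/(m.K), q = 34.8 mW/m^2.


T_Curie - T_surf = 565 - 23 = 542 C
Convert q to W/m^2: 34.8 mW/m^2 = 0.0348 W/m^2
d = 542 * 2.7 / 0.0348 = 42051.72 m

42051.72


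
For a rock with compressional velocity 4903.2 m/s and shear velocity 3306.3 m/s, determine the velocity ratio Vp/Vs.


Vp/Vs = 4903.2 / 3306.3
= 1.483

1.483


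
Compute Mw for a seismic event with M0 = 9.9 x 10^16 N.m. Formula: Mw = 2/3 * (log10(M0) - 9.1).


log10(M0) = log10(9.9 x 10^16) = 16.9956
Mw = 2/3 * (16.9956 - 9.1)
= 2/3 * 7.8956
= 5.26

5.26


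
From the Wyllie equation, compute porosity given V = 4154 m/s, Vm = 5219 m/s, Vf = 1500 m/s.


1/V - 1/Vm = 1/4154 - 1/5219 = 4.912e-05
1/Vf - 1/Vm = 1/1500 - 1/5219 = 0.00047506
phi = 4.912e-05 / 0.00047506 = 0.1034

0.1034


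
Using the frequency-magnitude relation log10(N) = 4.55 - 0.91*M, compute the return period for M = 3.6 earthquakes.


log10(N) = 4.55 - 0.91*3.6 = 1.274
N = 10^1.274 = 18.793168
T = 1/N = 1/18.793168 = 0.0532 years

0.0532


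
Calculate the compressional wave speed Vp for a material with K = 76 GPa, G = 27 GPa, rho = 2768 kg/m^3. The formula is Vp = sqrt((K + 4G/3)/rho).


First compute the effective modulus:
K + 4G/3 = 76e9 + 4*27e9/3 = 112000000000.0 Pa
Then divide by density:
112000000000.0 / 2768 = 40462427.7457 Pa/(kg/m^3)
Take the square root:
Vp = sqrt(40462427.7457) = 6361.01 m/s

6361.01


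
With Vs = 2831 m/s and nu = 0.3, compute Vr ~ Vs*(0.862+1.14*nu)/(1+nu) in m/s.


Numerator factor = 0.862 + 1.14*0.3 = 1.204
Denominator = 1 + 0.3 = 1.3
Vr = 2831 * 1.204 / 1.3 = 2621.94 m/s

2621.94


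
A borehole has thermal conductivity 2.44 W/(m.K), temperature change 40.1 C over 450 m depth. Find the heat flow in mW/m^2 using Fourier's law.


q = k * dT / dz * 1000
= 2.44 * 40.1 / 450 * 1000
= 0.217431 * 1000
= 217.4311 mW/m^2

217.4311


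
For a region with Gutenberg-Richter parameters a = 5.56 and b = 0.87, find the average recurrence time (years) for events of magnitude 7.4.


log10(N) = 5.56 - 0.87*7.4 = -0.878
N = 10^-0.878 = 0.132434
T = 1/N = 1/0.132434 = 7.5509 years

7.5509


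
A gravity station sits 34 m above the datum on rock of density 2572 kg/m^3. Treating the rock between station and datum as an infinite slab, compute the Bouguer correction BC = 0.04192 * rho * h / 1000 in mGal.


BC = 0.04192 * rho * h / 1000
= 0.04192 * 2572 * 34 / 1000
= 3.6658 mGal

3.6658


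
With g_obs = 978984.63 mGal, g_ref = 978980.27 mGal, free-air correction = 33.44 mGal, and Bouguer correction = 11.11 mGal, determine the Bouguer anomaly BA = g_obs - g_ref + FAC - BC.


BA = g_obs - g_ref + FAC - BC
= 978984.63 - 978980.27 + 33.44 - 11.11
= 26.69 mGal

26.69


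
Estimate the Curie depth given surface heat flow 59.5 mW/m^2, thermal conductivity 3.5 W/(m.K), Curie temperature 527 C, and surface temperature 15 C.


T_Curie - T_surf = 527 - 15 = 512 C
Convert q to W/m^2: 59.5 mW/m^2 = 0.0595 W/m^2
d = 512 * 3.5 / 0.0595 = 30117.65 m

30117.65


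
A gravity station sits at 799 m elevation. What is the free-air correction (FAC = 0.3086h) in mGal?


FAC = 0.3086 * h
= 0.3086 * 799
= 246.5714 mGal

246.5714


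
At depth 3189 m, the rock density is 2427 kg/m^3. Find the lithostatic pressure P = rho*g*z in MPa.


P = rho * g * z / 1e6
= 2427 * 9.81 * 3189 / 1e6
= 75926486.43 / 1e6
= 75.9265 MPa

75.9265


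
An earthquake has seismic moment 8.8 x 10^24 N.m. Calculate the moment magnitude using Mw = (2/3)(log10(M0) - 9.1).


log10(M0) = log10(8.8 x 10^24) = 24.9445
Mw = 2/3 * (24.9445 - 9.1)
= 2/3 * 15.8445
= 10.56

10.56


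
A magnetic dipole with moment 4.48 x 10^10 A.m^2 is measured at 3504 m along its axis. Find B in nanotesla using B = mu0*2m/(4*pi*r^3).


m = 4.48 x 10^10 = 44800000000 A.m^2
2m = 89600000000 A.m^2
r^3 = 3504^3 = 43022168064
B = (4pi*10^-7) * 89600000000 / (4*pi * 43022168064) * 1e9
= 112594.680705 / 540632508525.47 * 1e9
= 208.2647 nT

208.2647


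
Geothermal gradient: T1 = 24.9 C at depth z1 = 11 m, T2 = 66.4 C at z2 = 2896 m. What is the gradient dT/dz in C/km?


dT = 66.4 - 24.9 = 41.5 C
dz = 2896 - 11 = 2885 m
gradient = dT/dz * 1000 = 41.5/2885 * 1000 = 14.3847 C/km

14.3847


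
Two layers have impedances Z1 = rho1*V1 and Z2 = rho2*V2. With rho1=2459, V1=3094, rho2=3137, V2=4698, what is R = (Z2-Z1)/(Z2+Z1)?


Z1 = 2459 * 3094 = 7608146
Z2 = 3137 * 4698 = 14737626
R = (14737626 - 7608146) / (14737626 + 7608146) = 7129480 / 22345772 = 0.3191

0.3191


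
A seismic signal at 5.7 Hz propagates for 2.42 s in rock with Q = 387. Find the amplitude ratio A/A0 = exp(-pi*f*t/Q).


pi*f*t/Q = pi*5.7*2.42/387 = 0.111977
A/A0 = exp(-0.111977) = 0.894065

0.894065


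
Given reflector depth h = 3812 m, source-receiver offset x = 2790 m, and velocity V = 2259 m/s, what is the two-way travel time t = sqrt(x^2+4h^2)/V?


x^2 + 4h^2 = 2790^2 + 4*3812^2 = 7784100 + 58125376 = 65909476
sqrt(65909476) = 8118.4651
t = 8118.4651 / 2259 = 3.5938 s

3.5938


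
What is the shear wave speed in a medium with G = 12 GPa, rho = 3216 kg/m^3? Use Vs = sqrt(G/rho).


Convert G to Pa: G = 12e9 Pa
Compute G/rho = 12e9 / 3216 = 3731343.2836
Vs = sqrt(3731343.2836) = 1931.67 m/s

1931.67


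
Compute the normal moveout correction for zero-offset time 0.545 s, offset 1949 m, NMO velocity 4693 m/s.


x/Vnmo = 1949/4693 = 0.415299
(x/Vnmo)^2 = 0.172474
t0^2 = 0.297025
sqrt(0.297025 + 0.172474) = 0.6852
dt = 0.6852 - 0.545 = 0.1402

0.1402


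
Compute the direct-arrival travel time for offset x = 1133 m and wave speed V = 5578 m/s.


t = x / V
= 1133 / 5578
= 0.2031 s

0.2031


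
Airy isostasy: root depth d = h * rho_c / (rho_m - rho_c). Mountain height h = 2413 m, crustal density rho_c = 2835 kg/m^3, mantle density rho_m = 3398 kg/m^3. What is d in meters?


rho_m - rho_c = 3398 - 2835 = 563
d = 2413 * 2835 / 563
= 6840855 / 563
= 12150.72 m

12150.72


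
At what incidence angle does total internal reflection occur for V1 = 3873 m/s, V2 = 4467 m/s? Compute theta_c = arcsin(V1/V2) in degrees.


V1/V2 = 3873/4467 = 0.867025
theta_c = arcsin(0.867025) = 60.1147 degrees

60.1147


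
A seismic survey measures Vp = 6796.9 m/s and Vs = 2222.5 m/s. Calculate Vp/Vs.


Vp/Vs = 6796.9 / 2222.5
= 3.0582

3.0582


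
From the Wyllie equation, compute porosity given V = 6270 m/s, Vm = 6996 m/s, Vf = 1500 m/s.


1/V - 1/Vm = 1/6270 - 1/6996 = 1.655e-05
1/Vf - 1/Vm = 1/1500 - 1/6996 = 0.00052373
phi = 1.655e-05 / 0.00052373 = 0.0316

0.0316


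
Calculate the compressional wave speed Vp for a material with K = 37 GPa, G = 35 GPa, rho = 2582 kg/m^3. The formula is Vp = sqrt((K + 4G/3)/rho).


First compute the effective modulus:
K + 4G/3 = 37e9 + 4*35e9/3 = 83666666666.67 Pa
Then divide by density:
83666666666.67 / 2582 = 32403821.3271 Pa/(kg/m^3)
Take the square root:
Vp = sqrt(32403821.3271) = 5692.44 m/s

5692.44


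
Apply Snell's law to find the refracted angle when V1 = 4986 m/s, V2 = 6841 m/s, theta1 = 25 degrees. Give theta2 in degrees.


sin(theta1) = sin(25 deg) = 0.422618
sin(theta2) = V2/V1 * sin(theta1) = 6841/4986 * 0.422618 = 0.57985
theta2 = arcsin(0.57985) = 35.44 degrees

35.44


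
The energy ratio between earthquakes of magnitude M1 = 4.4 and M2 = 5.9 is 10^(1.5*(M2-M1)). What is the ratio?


M2 - M1 = 5.9 - 4.4 = 1.5
1.5 * 1.5 = 2.25
ratio = 10^2.25 = 177.83

177.83


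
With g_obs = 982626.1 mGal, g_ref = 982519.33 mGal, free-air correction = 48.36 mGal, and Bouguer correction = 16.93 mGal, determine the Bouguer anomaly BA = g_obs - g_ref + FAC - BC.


BA = g_obs - g_ref + FAC - BC
= 982626.1 - 982519.33 + 48.36 - 16.93
= 138.2 mGal

138.2


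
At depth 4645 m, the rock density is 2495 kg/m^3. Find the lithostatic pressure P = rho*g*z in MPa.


P = rho * g * z / 1e6
= 2495 * 9.81 * 4645 / 1e6
= 113690787.75 / 1e6
= 113.6908 MPa

113.6908


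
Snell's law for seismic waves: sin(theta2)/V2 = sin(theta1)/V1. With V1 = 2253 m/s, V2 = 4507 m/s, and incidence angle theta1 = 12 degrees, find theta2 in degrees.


sin(theta1) = sin(12 deg) = 0.207912
sin(theta2) = V2/V1 * sin(theta1) = 4507/2253 * 0.207912 = 0.415916
theta2 = arcsin(0.415916) = 24.577 degrees

24.577


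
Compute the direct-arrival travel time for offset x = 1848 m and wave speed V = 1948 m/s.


t = x / V
= 1848 / 1948
= 0.9487 s

0.9487


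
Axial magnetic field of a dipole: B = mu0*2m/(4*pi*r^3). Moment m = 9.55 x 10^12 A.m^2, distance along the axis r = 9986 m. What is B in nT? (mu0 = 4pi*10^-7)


m = 9.55 x 10^12 = 9550000000000 A.m^2
2m = 19100000000000 A.m^2
r^3 = 9986^3 = 995805877256
B = (4pi*10^-7) * 19100000000000 / (4*pi * 995805877256) * 1e9
= 24001767.873426 / 12513665713555.96 * 1e9
= 1918.0445 nT

1918.0445


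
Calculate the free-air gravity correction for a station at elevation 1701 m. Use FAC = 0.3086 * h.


FAC = 0.3086 * h
= 0.3086 * 1701
= 524.9286 mGal

524.9286


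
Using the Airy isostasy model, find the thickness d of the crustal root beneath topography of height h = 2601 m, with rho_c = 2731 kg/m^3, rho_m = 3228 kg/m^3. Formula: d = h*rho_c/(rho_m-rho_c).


rho_m - rho_c = 3228 - 2731 = 497
d = 2601 * 2731 / 497
= 7103331 / 497
= 14292.42 m

14292.42


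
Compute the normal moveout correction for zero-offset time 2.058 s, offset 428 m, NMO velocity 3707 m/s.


x/Vnmo = 428/3707 = 0.115457
(x/Vnmo)^2 = 0.01333
t0^2 = 4.235364
sqrt(4.235364 + 0.01333) = 2.061236
dt = 2.061236 - 2.058 = 0.003236

0.003236


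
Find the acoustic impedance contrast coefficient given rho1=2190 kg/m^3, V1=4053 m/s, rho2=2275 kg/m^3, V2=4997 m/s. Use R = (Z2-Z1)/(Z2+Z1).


Z1 = 2190 * 4053 = 8876070
Z2 = 2275 * 4997 = 11368175
R = (11368175 - 8876070) / (11368175 + 8876070) = 2492105 / 20244245 = 0.1231

0.1231


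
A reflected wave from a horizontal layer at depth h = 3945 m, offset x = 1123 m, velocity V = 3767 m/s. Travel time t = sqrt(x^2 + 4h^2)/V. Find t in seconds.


x^2 + 4h^2 = 1123^2 + 4*3945^2 = 1261129 + 62252100 = 63513229
sqrt(63513229) = 7969.5187
t = 7969.5187 / 3767 = 2.1156 s

2.1156


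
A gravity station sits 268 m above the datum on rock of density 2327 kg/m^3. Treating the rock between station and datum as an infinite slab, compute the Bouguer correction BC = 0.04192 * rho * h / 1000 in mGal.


BC = 0.04192 * rho * h / 1000
= 0.04192 * 2327 * 268 / 1000
= 26.1428 mGal

26.1428


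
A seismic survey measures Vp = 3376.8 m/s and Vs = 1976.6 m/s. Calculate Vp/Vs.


Vp/Vs = 3376.8 / 1976.6
= 1.7084

1.7084


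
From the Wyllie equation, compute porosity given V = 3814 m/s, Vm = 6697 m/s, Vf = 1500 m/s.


1/V - 1/Vm = 1/3814 - 1/6697 = 0.00011287
1/Vf - 1/Vm = 1/1500 - 1/6697 = 0.00051735
phi = 0.00011287 / 0.00051735 = 0.2182

0.2182


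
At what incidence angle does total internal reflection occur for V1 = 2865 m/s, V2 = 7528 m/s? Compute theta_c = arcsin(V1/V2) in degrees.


V1/V2 = 2865/7528 = 0.380579
theta_c = arcsin(0.380579) = 22.3696 degrees

22.3696


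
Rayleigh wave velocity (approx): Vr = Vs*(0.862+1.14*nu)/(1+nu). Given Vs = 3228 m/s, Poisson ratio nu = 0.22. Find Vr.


Numerator factor = 0.862 + 1.14*0.22 = 1.1128
Denominator = 1 + 0.22 = 1.22
Vr = 3228 * 1.1128 / 1.22 = 2944.36 m/s

2944.36


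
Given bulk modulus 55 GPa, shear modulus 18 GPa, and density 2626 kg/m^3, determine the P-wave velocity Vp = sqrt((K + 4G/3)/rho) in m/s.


First compute the effective modulus:
K + 4G/3 = 55e9 + 4*18e9/3 = 79000000000.0 Pa
Then divide by density:
79000000000.0 / 2626 = 30083777.6085 Pa/(kg/m^3)
Take the square root:
Vp = sqrt(30083777.6085) = 5484.87 m/s

5484.87


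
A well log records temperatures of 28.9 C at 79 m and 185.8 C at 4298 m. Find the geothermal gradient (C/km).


dT = 185.8 - 28.9 = 156.9 C
dz = 4298 - 79 = 4219 m
gradient = dT/dz * 1000 = 156.9/4219 * 1000 = 37.1889 C/km

37.1889


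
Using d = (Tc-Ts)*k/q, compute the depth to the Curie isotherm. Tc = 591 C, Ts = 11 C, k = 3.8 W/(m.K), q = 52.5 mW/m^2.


T_Curie - T_surf = 591 - 11 = 580 C
Convert q to W/m^2: 52.5 mW/m^2 = 0.0525 W/m^2
d = 580 * 3.8 / 0.0525 = 41980.95 m

41980.95


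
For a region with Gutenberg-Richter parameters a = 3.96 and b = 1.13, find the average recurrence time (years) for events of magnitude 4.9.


log10(N) = 3.96 - 1.13*4.9 = -1.577
N = 10^-1.577 = 0.026485
T = 1/N = 1/0.026485 = 37.7572 years

37.7572


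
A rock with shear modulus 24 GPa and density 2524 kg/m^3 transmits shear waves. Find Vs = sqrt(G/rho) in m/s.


Convert G to Pa: G = 24e9 Pa
Compute G/rho = 24e9 / 2524 = 9508716.3233
Vs = sqrt(9508716.3233) = 3083.62 m/s

3083.62


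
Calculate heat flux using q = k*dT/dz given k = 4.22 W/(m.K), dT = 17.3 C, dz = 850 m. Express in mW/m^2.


q = k * dT / dz * 1000
= 4.22 * 17.3 / 850 * 1000
= 0.085889 * 1000
= 85.8894 mW/m^2

85.8894


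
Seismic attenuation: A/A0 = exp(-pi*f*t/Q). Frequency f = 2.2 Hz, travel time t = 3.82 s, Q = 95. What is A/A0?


pi*f*t/Q = pi*2.2*3.82/95 = 0.277915
A/A0 = exp(-0.277915) = 0.757361

0.757361


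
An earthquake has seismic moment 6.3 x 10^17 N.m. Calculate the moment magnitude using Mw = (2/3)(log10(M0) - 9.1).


log10(M0) = log10(6.3 x 10^17) = 17.7993
Mw = 2/3 * (17.7993 - 9.1)
= 2/3 * 8.6993
= 5.8

5.8


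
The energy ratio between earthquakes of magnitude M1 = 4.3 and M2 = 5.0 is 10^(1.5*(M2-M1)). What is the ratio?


M2 - M1 = 5.0 - 4.3 = 0.7
1.5 * 0.7 = 1.05
ratio = 10^1.05 = 11.22

11.22


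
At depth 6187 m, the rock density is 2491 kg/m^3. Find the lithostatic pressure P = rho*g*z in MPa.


P = rho * g * z / 1e6
= 2491 * 9.81 * 6187 / 1e6
= 151189924.77 / 1e6
= 151.1899 MPa

151.1899


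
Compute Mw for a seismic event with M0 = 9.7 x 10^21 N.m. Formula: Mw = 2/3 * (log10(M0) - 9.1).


log10(M0) = log10(9.7 x 10^21) = 21.9868
Mw = 2/3 * (21.9868 - 9.1)
= 2/3 * 12.8868
= 8.59

8.59


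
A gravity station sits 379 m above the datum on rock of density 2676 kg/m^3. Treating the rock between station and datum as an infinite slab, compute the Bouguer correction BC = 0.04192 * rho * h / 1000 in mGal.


BC = 0.04192 * rho * h / 1000
= 0.04192 * 2676 * 379 / 1000
= 42.5154 mGal

42.5154


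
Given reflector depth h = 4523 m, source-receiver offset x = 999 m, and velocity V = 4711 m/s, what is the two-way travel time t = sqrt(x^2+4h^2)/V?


x^2 + 4h^2 = 999^2 + 4*4523^2 = 998001 + 81830116 = 82828117
sqrt(82828117) = 9100.9954
t = 9100.9954 / 4711 = 1.9319 s

1.9319


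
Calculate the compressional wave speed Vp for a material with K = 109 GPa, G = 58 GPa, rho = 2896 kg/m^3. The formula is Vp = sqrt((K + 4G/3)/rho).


First compute the effective modulus:
K + 4G/3 = 109e9 + 4*58e9/3 = 186333333333.33 Pa
Then divide by density:
186333333333.33 / 2896 = 64341620.6262 Pa/(kg/m^3)
Take the square root:
Vp = sqrt(64341620.6262) = 8021.32 m/s

8021.32


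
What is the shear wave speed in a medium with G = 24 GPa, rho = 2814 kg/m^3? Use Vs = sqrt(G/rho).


Convert G to Pa: G = 24e9 Pa
Compute G/rho = 24e9 / 2814 = 8528784.6482
Vs = sqrt(8528784.6482) = 2920.41 m/s

2920.41


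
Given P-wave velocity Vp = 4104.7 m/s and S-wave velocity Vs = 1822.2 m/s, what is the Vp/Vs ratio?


Vp/Vs = 4104.7 / 1822.2
= 2.2526

2.2526


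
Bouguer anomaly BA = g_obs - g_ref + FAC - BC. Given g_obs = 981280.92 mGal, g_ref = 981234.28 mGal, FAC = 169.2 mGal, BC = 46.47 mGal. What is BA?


BA = g_obs - g_ref + FAC - BC
= 981280.92 - 981234.28 + 169.2 - 46.47
= 169.37 mGal

169.37


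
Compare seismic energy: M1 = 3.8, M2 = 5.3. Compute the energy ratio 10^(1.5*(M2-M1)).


M2 - M1 = 5.3 - 3.8 = 1.5
1.5 * 1.5 = 2.25
ratio = 10^2.25 = 177.83

177.83


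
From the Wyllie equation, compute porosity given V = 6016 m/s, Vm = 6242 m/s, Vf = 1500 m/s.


1/V - 1/Vm = 1/6016 - 1/6242 = 6.02e-06
1/Vf - 1/Vm = 1/1500 - 1/6242 = 0.00050646
phi = 6.02e-06 / 0.00050646 = 0.0119

0.0119


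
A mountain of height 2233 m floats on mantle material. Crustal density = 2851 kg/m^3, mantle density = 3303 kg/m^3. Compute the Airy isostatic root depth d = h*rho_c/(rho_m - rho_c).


rho_m - rho_c = 3303 - 2851 = 452
d = 2233 * 2851 / 452
= 6366283 / 452
= 14084.7 m

14084.7


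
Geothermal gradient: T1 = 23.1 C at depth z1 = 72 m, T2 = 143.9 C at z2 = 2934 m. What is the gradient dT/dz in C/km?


dT = 143.9 - 23.1 = 120.8 C
dz = 2934 - 72 = 2862 m
gradient = dT/dz * 1000 = 120.8/2862 * 1000 = 42.2082 C/km

42.2082


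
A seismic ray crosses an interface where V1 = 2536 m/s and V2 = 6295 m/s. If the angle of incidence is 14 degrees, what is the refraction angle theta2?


sin(theta1) = sin(14 deg) = 0.241922
sin(theta2) = V2/V1 * sin(theta1) = 6295/2536 * 0.241922 = 0.600512
theta2 = arcsin(0.600512) = 36.9066 degrees

36.9066


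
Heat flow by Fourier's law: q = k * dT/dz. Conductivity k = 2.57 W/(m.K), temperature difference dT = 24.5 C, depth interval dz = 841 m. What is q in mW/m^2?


q = k * dT / dz * 1000
= 2.57 * 24.5 / 841 * 1000
= 0.074869 * 1000
= 74.8692 mW/m^2

74.8692


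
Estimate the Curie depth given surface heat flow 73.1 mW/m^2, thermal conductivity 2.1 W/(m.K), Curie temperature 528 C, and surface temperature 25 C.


T_Curie - T_surf = 528 - 25 = 503 C
Convert q to W/m^2: 73.1 mW/m^2 = 0.0731 W/m^2
d = 503 * 2.1 / 0.0731 = 14450.07 m

14450.07


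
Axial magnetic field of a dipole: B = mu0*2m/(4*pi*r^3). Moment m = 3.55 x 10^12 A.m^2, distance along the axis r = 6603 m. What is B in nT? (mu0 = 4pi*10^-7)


m = 3.55 x 10^12 = 3550000000000 A.m^2
2m = 7100000000000 A.m^2
r^3 = 6603^3 = 287888218227
B = (4pi*10^-7) * 7100000000000 / (4*pi * 287888218227) * 1e9
= 8922123.136195 / 3617710045747.99 * 1e9
= 2466.235 nT

2466.235


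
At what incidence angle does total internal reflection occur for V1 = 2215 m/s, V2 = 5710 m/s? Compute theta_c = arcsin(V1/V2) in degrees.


V1/V2 = 2215/5710 = 0.387916
theta_c = arcsin(0.387916) = 22.8249 degrees

22.8249


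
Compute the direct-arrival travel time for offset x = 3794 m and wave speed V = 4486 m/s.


t = x / V
= 3794 / 4486
= 0.8457 s

0.8457


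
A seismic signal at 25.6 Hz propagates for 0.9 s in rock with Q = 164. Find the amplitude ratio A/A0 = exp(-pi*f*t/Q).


pi*f*t/Q = pi*25.6*0.9/164 = 0.441355
A/A0 = exp(-0.441355) = 0.643164

0.643164


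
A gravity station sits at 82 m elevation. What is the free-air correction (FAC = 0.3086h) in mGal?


FAC = 0.3086 * h
= 0.3086 * 82
= 25.3052 mGal

25.3052


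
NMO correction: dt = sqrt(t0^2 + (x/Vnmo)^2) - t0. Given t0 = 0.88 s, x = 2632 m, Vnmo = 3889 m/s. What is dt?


x/Vnmo = 2632/3889 = 0.676781
(x/Vnmo)^2 = 0.458032
t0^2 = 0.7744
sqrt(0.7744 + 0.458032) = 1.11015
dt = 1.11015 - 0.88 = 0.23015

0.23015


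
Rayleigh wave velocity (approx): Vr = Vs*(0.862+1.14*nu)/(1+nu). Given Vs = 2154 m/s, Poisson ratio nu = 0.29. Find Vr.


Numerator factor = 0.862 + 1.14*0.29 = 1.1926
Denominator = 1 + 0.29 = 1.29
Vr = 2154 * 1.1926 / 1.29 = 1991.36 m/s

1991.36


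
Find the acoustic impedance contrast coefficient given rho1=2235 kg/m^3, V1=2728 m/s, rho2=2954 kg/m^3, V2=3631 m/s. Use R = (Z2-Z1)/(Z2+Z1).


Z1 = 2235 * 2728 = 6097080
Z2 = 2954 * 3631 = 10725974
R = (10725974 - 6097080) / (10725974 + 6097080) = 4628894 / 16823054 = 0.2752

0.2752


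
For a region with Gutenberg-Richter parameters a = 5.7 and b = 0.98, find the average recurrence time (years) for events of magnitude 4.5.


log10(N) = 5.7 - 0.98*4.5 = 1.29
N = 10^1.29 = 19.498446
T = 1/N = 1/19.498446 = 0.0513 years

0.0513


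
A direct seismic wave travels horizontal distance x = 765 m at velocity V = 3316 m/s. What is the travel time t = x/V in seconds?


t = x / V
= 765 / 3316
= 0.2307 s

0.2307


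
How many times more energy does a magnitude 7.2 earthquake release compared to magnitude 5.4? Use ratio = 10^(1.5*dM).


M2 - M1 = 7.2 - 5.4 = 1.8
1.5 * 1.8 = 2.7
ratio = 10^2.7 = 501.19

501.19


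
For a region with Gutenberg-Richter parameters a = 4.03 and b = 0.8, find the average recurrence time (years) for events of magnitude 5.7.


log10(N) = 4.03 - 0.8*5.7 = -0.53
N = 10^-0.53 = 0.295121
T = 1/N = 1/0.295121 = 3.3884 years

3.3884


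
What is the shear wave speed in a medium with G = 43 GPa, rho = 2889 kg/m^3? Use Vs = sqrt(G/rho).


Convert G to Pa: G = 43e9 Pa
Compute G/rho = 43e9 / 2889 = 14884042.9214
Vs = sqrt(14884042.9214) = 3857.98 m/s

3857.98


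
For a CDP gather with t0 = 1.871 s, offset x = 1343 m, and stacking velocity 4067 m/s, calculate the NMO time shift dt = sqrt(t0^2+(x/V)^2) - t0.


x/Vnmo = 1343/4067 = 0.330219
(x/Vnmo)^2 = 0.109044
t0^2 = 3.500641
sqrt(3.500641 + 0.109044) = 1.899917
dt = 1.899917 - 1.871 = 0.028917

0.028917


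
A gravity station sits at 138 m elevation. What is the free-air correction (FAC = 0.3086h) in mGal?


FAC = 0.3086 * h
= 0.3086 * 138
= 42.5868 mGal

42.5868


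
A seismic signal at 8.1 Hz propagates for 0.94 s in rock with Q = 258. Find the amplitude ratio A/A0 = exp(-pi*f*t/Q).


pi*f*t/Q = pi*8.1*0.94/258 = 0.092714
A/A0 = exp(-0.092714) = 0.911455

0.911455


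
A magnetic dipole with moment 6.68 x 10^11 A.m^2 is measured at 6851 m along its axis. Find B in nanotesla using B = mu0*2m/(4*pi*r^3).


m = 6.68 x 10^11 = 668000000000 A.m^2
2m = 1336000000000 A.m^2
r^3 = 6851^3 = 321559913051
B = (4pi*10^-7) * 1336000000000 / (4*pi * 321559913051) * 1e9
= 1678867.114078 / 4040841042119.98 * 1e9
= 415.4747 nT

415.4747


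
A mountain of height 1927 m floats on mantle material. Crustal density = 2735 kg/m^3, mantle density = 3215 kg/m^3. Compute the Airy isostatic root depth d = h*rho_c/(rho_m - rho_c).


rho_m - rho_c = 3215 - 2735 = 480
d = 1927 * 2735 / 480
= 5270345 / 480
= 10979.89 m

10979.89


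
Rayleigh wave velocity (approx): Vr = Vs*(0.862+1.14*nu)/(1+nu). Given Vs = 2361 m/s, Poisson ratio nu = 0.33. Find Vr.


Numerator factor = 0.862 + 1.14*0.33 = 1.2382
Denominator = 1 + 0.33 = 1.33
Vr = 2361 * 1.2382 / 1.33 = 2198.04 m/s

2198.04


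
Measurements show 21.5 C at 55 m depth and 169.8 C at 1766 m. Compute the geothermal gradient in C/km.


dT = 169.8 - 21.5 = 148.3 C
dz = 1766 - 55 = 1711 m
gradient = dT/dz * 1000 = 148.3/1711 * 1000 = 86.6745 C/km

86.6745


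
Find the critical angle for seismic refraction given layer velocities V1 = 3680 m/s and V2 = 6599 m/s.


V1/V2 = 3680/6599 = 0.55766
theta_c = arcsin(0.55766) = 33.8941 degrees

33.8941


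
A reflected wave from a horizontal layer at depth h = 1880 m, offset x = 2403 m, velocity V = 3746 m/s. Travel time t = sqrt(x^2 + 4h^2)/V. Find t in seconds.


x^2 + 4h^2 = 2403^2 + 4*1880^2 = 5774409 + 14137600 = 19912009
sqrt(19912009) = 4462.2874
t = 4462.2874 / 3746 = 1.1912 s

1.1912


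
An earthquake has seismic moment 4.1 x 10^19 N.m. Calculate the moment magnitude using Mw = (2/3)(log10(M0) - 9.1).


log10(M0) = log10(4.1 x 10^19) = 19.6128
Mw = 2/3 * (19.6128 - 9.1)
= 2/3 * 10.5128
= 7.01

7.01


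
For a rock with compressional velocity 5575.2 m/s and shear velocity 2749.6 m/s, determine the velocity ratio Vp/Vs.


Vp/Vs = 5575.2 / 2749.6
= 2.0276

2.0276
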